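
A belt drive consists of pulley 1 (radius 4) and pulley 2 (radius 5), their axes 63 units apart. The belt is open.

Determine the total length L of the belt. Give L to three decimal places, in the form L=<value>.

L=154.290

open belt: β = asin((r2−r1)/C) = asin(1/63) = 0.9095°
wrap1 = π − 2β = 178.1810°
wrap2 = π + 2β = 181.8190°
tangent length = C·cosβ = 62.9921
L = r1·wrap1 + r2·wrap2 + 2·C·cosβ = 4·3.1098 + 5·3.1733 + 2·62.9921 = 154.2902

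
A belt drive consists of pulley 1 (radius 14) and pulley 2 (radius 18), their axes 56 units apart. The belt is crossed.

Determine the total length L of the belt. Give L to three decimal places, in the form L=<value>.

L=231.372

crossed belt: β = asin((r1+r2)/C) = asin(32/56) = 34.8499°
wrap1 = wrap2 = π + 2β = 249.6998°
tangent length = C·cosβ = 45.9565
L = (r1+r2)·wrap + 2·C·cosβ = 32·4.3581 + 2·45.9565 = 231.3717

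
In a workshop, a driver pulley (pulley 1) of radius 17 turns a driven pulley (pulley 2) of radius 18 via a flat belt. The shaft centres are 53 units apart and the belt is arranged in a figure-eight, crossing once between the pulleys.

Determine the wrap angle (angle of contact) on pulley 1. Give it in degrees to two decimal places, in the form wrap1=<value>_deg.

crossed belt: β = asin((r1+r2)/C) = asin(35/53) = 41.3287°
wrap1 = wrap2 = π + 2β = 262.6573°

wrap1=262.66_deg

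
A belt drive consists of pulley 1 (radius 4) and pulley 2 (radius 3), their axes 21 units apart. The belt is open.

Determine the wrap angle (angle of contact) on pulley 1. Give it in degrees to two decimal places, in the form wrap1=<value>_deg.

open belt: β = asin((r2−r1)/C) = asin(-1/21) = -2.7294°
wrap1 = π − 2β = 185.4588°
wrap2 = π + 2β = 174.5412°

wrap1=185.46_deg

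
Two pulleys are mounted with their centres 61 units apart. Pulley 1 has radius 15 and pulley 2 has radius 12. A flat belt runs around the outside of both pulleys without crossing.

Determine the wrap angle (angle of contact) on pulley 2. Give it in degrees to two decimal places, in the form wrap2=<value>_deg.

open belt: β = asin((r2−r1)/C) = asin(-3/61) = -2.8190°
wrap1 = π − 2β = 185.6379°
wrap2 = π + 2β = 174.3621°

wrap2=174.36_deg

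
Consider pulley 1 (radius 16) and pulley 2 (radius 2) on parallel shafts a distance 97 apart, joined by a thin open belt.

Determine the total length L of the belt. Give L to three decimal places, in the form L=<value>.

open belt: β = asin((r2−r1)/C) = asin(-14/97) = -8.2985°
wrap1 = π − 2β = 196.5970°
wrap2 = π + 2β = 163.4030°
tangent length = C·cosβ = 95.9844
L = r1·wrap1 + r2·wrap2 + 2·C·cosβ = 16·3.4313 + 2·2.8519 + 2·95.9844 = 252.5728

L=252.573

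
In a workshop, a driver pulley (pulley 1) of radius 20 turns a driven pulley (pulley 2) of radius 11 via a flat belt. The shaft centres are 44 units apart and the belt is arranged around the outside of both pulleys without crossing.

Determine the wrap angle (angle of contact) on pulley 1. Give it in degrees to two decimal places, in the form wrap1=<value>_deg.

wrap1=203.61_deg

open belt: β = asin((r2−r1)/C) = asin(-9/44) = -11.8029°
wrap1 = π − 2β = 203.6058°
wrap2 = π + 2β = 156.3942°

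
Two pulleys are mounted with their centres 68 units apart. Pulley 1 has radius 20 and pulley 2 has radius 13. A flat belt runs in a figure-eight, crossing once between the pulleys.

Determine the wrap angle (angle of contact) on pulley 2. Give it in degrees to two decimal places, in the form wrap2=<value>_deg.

crossed belt: β = asin((r1+r2)/C) = asin(33/68) = 29.0317°
wrap1 = wrap2 = π + 2β = 238.0635°

wrap2=238.06_deg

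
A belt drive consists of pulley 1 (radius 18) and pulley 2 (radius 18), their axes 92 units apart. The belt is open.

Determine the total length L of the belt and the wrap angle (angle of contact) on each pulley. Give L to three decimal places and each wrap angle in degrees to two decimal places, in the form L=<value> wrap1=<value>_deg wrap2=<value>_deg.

L=297.097 wrap1=180.00_deg wrap2=180.00_deg

open belt: β = asin((r2−r1)/C) = asin(0/92) = 0.0000°
wrap1 = π − 2β = 180.0000°
wrap2 = π + 2β = 180.0000°
tangent length = C·cosβ = 92.0000
L = r1·wrap1 + r2·wrap2 + 2·C·cosβ = 18·3.1416 + 18·3.1416 + 2·92.0000 = 297.0973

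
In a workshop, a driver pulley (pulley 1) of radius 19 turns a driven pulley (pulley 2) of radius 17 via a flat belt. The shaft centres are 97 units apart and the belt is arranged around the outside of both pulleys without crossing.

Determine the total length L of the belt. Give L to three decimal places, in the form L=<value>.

L=307.139

open belt: β = asin((r2−r1)/C) = asin(-2/97) = -1.1814°
wrap1 = π − 2β = 182.3629°
wrap2 = π + 2β = 177.6371°
tangent length = C·cosβ = 96.9794
L = r1·wrap1 + r2·wrap2 + 2·C·cosβ = 19·3.1828 + 17·3.1004 + 2·96.9794 = 307.1386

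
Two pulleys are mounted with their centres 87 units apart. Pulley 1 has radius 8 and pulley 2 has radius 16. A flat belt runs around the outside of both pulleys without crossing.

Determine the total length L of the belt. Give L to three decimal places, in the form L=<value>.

L=250.134

open belt: β = asin((r2−r1)/C) = asin(8/87) = 5.2760°
wrap1 = π − 2β = 169.4479°
wrap2 = π + 2β = 190.5521°
tangent length = C·cosβ = 86.6314
L = r1·wrap1 + r2·wrap2 + 2·C·cosβ = 8·2.9574 + 16·3.3258 + 2·86.6314 = 250.1344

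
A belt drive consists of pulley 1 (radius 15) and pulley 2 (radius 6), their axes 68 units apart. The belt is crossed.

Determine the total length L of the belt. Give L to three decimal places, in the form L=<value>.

crossed belt: β = asin((r1+r2)/C) = asin(21/68) = 17.9883°
wrap1 = wrap2 = π + 2β = 215.9767°
tangent length = C·cosβ = 64.6761
L = (r1+r2)·wrap + 2·C·cosβ = 21·3.7695 + 2·64.6761 = 208.5118

L=208.512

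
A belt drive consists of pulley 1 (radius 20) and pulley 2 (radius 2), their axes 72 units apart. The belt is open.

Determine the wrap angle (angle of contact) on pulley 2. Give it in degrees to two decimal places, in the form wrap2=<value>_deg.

wrap2=151.04_deg

open belt: β = asin((r2−r1)/C) = asin(-18/72) = -14.4775°
wrap1 = π − 2β = 208.9550°
wrap2 = π + 2β = 151.0450°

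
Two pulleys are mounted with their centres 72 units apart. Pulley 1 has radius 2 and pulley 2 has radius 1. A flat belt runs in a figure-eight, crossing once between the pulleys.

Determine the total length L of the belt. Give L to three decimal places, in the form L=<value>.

crossed belt: β = asin((r1+r2)/C) = asin(3/72) = 2.3880°
wrap1 = wrap2 = π + 2β = 184.7760°
tangent length = C·cosβ = 71.9375
L = (r1+r2)·wrap + 2·C·cosβ = 3·3.2250 + 2·71.9375 = 153.5498

L=153.550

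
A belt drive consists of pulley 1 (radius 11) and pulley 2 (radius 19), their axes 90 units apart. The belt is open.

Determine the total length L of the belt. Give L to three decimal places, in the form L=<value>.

open belt: β = asin((r2−r1)/C) = asin(8/90) = 5.0997°
wrap1 = π − 2β = 169.8006°
wrap2 = π + 2β = 190.1994°
tangent length = C·cosβ = 89.6437
L = r1·wrap1 + r2·wrap2 + 2·C·cosβ = 11·2.9636 + 19·3.3196 + 2·89.6437 = 274.9594

L=274.959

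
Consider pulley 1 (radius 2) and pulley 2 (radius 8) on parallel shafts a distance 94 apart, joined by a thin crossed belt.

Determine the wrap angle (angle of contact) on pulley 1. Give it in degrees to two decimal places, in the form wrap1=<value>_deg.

crossed belt: β = asin((r1+r2)/C) = asin(10/94) = 6.1069°
wrap1 = wrap2 = π + 2β = 192.2137°

wrap1=192.21_deg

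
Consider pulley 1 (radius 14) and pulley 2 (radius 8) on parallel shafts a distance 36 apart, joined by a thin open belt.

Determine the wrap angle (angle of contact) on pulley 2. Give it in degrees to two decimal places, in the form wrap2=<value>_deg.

open belt: β = asin((r2−r1)/C) = asin(-6/36) = -9.5941°
wrap1 = π − 2β = 199.1881°
wrap2 = π + 2β = 160.8119°

wrap2=160.81_deg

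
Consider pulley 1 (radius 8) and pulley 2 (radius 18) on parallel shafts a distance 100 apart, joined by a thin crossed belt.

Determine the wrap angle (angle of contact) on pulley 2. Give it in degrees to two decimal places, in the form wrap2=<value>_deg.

wrap2=210.14_deg

crossed belt: β = asin((r1+r2)/C) = asin(26/100) = 15.0701°
wrap1 = wrap2 = π + 2β = 210.1401°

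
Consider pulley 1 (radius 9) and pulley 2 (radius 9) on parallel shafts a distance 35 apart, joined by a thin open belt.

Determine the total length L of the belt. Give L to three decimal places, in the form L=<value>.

L=126.549

open belt: β = asin((r2−r1)/C) = asin(0/35) = 0.0000°
wrap1 = π − 2β = 180.0000°
wrap2 = π + 2β = 180.0000°
tangent length = C·cosβ = 35.0000
L = r1·wrap1 + r2·wrap2 + 2·C·cosβ = 9·3.1416 + 9·3.1416 + 2·35.0000 = 126.5487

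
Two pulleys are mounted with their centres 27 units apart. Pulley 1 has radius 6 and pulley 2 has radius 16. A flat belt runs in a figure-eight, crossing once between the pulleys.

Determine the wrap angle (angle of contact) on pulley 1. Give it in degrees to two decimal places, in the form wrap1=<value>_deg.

crossed belt: β = asin((r1+r2)/C) = asin(22/27) = 54.5691°
wrap1 = wrap2 = π + 2β = 289.1381°

wrap1=289.14_deg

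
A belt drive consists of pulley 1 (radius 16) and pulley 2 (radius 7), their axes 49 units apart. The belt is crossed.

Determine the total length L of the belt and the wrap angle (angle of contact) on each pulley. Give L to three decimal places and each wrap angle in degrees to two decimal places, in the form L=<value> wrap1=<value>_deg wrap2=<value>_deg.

crossed belt: β = asin((r1+r2)/C) = asin(23/49) = 27.9946°
wrap1 = wrap2 = π + 2β = 235.9891°
tangent length = C·cosβ = 43.2666
L = (r1+r2)·wrap + 2·C·cosβ = 23·4.1188 + 2·43.2666 = 181.2653

L=181.265 wrap1=235.99_deg wrap2=235.99_deg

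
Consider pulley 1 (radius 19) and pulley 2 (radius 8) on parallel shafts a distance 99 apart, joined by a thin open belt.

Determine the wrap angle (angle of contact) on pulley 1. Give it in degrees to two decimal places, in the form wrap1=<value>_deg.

wrap1=192.76_deg

open belt: β = asin((r2−r1)/C) = asin(-11/99) = -6.3794°
wrap1 = π − 2β = 192.7587°
wrap2 = π + 2β = 167.2413°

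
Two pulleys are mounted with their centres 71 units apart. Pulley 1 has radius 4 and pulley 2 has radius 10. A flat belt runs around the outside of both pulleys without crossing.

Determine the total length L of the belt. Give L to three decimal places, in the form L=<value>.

open belt: β = asin((r2−r1)/C) = asin(6/71) = 4.8477°
wrap1 = π − 2β = 170.3046°
wrap2 = π + 2β = 189.6954°
tangent length = C·cosβ = 70.7460
L = r1·wrap1 + r2·wrap2 + 2·C·cosβ = 4·2.9724 + 10·3.3108 + 2·70.7460 = 186.4896

L=186.490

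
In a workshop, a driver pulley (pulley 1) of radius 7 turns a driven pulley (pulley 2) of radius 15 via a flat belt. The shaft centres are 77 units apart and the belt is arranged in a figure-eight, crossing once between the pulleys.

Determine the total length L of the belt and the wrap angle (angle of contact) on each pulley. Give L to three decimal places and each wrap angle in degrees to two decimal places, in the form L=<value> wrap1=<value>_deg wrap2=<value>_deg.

L=229.445 wrap1=213.20_deg wrap2=213.20_deg

crossed belt: β = asin((r1+r2)/C) = asin(22/77) = 16.6015°
wrap1 = wrap2 = π + 2β = 213.2031°
tangent length = C·cosβ = 73.7902
L = (r1+r2)·wrap + 2·C·cosβ = 22·3.7211 + 2·73.7902 = 229.4446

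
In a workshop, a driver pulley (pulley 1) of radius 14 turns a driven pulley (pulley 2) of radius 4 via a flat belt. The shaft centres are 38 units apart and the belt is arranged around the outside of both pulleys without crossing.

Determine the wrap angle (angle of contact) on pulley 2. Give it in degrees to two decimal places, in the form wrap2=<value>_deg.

wrap2=149.48_deg

open belt: β = asin((r2−r1)/C) = asin(-10/38) = -15.2575°
wrap1 = π − 2β = 210.5150°
wrap2 = π + 2β = 149.4850°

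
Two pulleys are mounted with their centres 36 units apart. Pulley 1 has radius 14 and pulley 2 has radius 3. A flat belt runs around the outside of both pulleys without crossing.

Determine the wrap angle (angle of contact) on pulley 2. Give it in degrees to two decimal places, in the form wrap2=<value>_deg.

open belt: β = asin((r2−r1)/C) = asin(-11/36) = -17.7916°
wrap1 = π − 2β = 215.5832°
wrap2 = π + 2β = 144.4168°

wrap2=144.42_deg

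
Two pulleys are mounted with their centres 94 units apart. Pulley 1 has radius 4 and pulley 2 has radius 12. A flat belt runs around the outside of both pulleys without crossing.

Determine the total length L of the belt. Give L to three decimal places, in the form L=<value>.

L=238.947

open belt: β = asin((r2−r1)/C) = asin(8/94) = 4.8821°
wrap1 = π − 2β = 170.2357°
wrap2 = π + 2β = 189.7643°
tangent length = C·cosβ = 93.6590
L = r1·wrap1 + r2·wrap2 + 2·C·cosβ = 4·2.9712 + 12·3.3120 + 2·93.6590 = 238.9467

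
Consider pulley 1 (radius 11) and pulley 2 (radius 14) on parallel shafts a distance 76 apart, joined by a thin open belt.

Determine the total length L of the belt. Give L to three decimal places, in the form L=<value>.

open belt: β = asin((r2−r1)/C) = asin(3/76) = 2.2623°
wrap1 = π − 2β = 175.4755°
wrap2 = π + 2β = 184.5245°
tangent length = C·cosβ = 75.9408
L = r1·wrap1 + r2·wrap2 + 2·C·cosβ = 11·3.0626 + 14·3.2206 + 2·75.9408 = 230.6583

L=230.658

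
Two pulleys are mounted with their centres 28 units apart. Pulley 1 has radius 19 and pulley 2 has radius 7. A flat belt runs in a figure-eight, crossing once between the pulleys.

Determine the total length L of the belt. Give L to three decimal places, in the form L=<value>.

crossed belt: β = asin((r1+r2)/C) = asin(26/28) = 68.2132°
wrap1 = wrap2 = π + 2β = 316.4264°
tangent length = C·cosβ = 10.3923
L = (r1+r2)·wrap + 2·C·cosβ = 26·5.5227 + 2·10.3923 = 164.3744

L=164.374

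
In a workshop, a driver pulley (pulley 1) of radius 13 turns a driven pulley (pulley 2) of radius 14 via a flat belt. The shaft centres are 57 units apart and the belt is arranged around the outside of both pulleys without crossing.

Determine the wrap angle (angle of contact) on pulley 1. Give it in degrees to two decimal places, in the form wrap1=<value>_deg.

wrap1=177.99_deg

open belt: β = asin((r2−r1)/C) = asin(1/57) = 1.0052°
wrap1 = π − 2β = 177.9895°
wrap2 = π + 2β = 182.0105°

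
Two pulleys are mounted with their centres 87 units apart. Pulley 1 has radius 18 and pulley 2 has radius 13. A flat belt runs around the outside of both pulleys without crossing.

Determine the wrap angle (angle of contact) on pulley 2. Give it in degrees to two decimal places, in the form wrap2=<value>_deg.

open belt: β = asin((r2−r1)/C) = asin(-5/87) = -3.2947°
wrap1 = π − 2β = 186.5894°
wrap2 = π + 2β = 173.4106°

wrap2=173.41_deg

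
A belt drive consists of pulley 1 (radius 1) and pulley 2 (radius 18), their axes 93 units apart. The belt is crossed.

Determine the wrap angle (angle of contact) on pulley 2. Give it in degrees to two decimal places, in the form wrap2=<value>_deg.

wrap2=203.58_deg

crossed belt: β = asin((r1+r2)/C) = asin(19/93) = 11.7886°
wrap1 = wrap2 = π + 2β = 203.5772°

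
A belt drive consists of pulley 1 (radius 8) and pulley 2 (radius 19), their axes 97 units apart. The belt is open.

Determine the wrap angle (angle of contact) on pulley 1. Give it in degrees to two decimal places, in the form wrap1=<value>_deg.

wrap1=166.98_deg

open belt: β = asin((r2−r1)/C) = asin(11/97) = 6.5115°
wrap1 = π − 2β = 166.9771°
wrap2 = π + 2β = 193.0229°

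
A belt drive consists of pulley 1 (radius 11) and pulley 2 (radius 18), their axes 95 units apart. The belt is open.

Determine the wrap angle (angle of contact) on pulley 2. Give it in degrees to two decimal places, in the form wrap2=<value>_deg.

open belt: β = asin((r2−r1)/C) = asin(7/95) = 4.2256°
wrap1 = π − 2β = 171.5488°
wrap2 = π + 2β = 188.4512°

wrap2=188.45_deg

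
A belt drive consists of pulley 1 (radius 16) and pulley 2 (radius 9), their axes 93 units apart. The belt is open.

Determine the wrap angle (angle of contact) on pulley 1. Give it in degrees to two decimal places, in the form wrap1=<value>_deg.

wrap1=188.63_deg

open belt: β = asin((r2−r1)/C) = asin(-7/93) = -4.3167°
wrap1 = π − 2β = 188.6333°
wrap2 = π + 2β = 171.3667°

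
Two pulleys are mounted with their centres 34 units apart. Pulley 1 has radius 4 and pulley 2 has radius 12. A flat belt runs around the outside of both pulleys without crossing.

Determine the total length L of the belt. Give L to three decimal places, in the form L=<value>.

open belt: β = asin((r2−r1)/C) = asin(8/34) = 13.6090°
wrap1 = π − 2β = 152.7821°
wrap2 = π + 2β = 207.2179°
tangent length = C·cosβ = 33.0454
L = r1·wrap1 + r2·wrap2 + 2·C·cosβ = 4·2.6666 + 12·3.6166 + 2·33.0454 = 120.1567

L=120.157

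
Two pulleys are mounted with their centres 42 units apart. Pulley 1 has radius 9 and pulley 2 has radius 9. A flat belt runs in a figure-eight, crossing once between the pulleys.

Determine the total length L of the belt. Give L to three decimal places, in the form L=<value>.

crossed belt: β = asin((r1+r2)/C) = asin(18/42) = 25.3769°
wrap1 = wrap2 = π + 2β = 230.7539°
tangent length = C·cosβ = 37.9473
L = (r1+r2)·wrap + 2·C·cosβ = 18·4.0274 + 2·37.9473 = 148.3881

L=148.388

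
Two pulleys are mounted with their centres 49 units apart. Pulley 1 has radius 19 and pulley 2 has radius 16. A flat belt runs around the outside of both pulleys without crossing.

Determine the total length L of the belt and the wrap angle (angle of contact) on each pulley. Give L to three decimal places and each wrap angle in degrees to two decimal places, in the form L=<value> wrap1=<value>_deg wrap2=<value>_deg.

open belt: β = asin((r2−r1)/C) = asin(-3/49) = -3.5101°
wrap1 = π − 2β = 187.0202°
wrap2 = π + 2β = 172.9798°
tangent length = C·cosβ = 48.9081
L = r1·wrap1 + r2·wrap2 + 2·C·cosβ = 19·3.2641 + 16·3.0191 + 2·48.9081 = 208.1395

L=208.139 wrap1=187.02_deg wrap2=172.98_deg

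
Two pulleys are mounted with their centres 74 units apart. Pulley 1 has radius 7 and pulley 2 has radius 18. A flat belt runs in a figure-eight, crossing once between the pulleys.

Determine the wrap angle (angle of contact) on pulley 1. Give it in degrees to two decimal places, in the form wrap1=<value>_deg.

crossed belt: β = asin((r1+r2)/C) = asin(25/74) = 19.7452°
wrap1 = wrap2 = π + 2β = 219.4904°

wrap1=219.49_deg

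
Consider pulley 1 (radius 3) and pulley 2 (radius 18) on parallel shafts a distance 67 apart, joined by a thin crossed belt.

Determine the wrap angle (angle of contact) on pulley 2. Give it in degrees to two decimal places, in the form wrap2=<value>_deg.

crossed belt: β = asin((r1+r2)/C) = asin(21/67) = 18.2662°
wrap1 = wrap2 = π + 2β = 216.5325°

wrap2=216.53_deg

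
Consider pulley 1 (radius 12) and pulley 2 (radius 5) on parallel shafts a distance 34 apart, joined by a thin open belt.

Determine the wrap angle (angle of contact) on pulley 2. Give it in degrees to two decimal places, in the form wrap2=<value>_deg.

wrap2=156.24_deg

open belt: β = asin((r2−r1)/C) = asin(-7/34) = -11.8812°
wrap1 = π − 2β = 203.7623°
wrap2 = π + 2β = 156.2377°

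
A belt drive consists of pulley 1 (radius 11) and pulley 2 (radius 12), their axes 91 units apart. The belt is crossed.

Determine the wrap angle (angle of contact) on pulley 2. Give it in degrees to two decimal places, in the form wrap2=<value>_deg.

crossed belt: β = asin((r1+r2)/C) = asin(23/91) = 14.6401°
wrap1 = wrap2 = π + 2β = 209.2803°

wrap2=209.28_deg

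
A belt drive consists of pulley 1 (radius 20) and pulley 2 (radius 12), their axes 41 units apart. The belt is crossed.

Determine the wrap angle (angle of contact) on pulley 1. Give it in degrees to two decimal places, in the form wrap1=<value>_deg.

crossed belt: β = asin((r1+r2)/C) = asin(32/41) = 51.3053°
wrap1 = wrap2 = π + 2β = 282.6105°

wrap1=282.61_deg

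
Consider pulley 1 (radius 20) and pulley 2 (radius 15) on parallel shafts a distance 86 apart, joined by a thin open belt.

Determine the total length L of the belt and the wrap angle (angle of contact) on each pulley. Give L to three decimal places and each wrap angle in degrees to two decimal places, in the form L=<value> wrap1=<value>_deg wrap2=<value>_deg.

open belt: β = asin((r2−r1)/C) = asin(-5/86) = -3.3330°
wrap1 = π − 2β = 186.6661°
wrap2 = π + 2β = 173.3339°
tangent length = C·cosβ = 85.8545
L = r1·wrap1 + r2·wrap2 + 2·C·cosβ = 20·3.2579 + 15·3.0252 + 2·85.8545 = 282.2465

L=282.247 wrap1=186.67_deg wrap2=173.33_deg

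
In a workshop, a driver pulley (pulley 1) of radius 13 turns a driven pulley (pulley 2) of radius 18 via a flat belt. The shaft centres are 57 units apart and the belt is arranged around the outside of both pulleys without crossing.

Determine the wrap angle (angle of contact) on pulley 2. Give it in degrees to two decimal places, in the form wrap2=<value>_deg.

wrap2=190.06_deg

open belt: β = asin((r2−r1)/C) = asin(5/57) = 5.0324°
wrap1 = π − 2β = 169.9352°
wrap2 = π + 2β = 190.0648°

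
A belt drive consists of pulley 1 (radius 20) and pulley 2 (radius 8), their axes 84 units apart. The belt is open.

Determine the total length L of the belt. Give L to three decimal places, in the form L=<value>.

open belt: β = asin((r2−r1)/C) = asin(-12/84) = -8.2132°
wrap1 = π − 2β = 196.4264°
wrap2 = π + 2β = 163.5736°
tangent length = C·cosβ = 83.1384
L = r1·wrap1 + r2·wrap2 + 2·C·cosβ = 20·3.4283 + 8·2.8549 + 2·83.1384 = 257.6818

L=257.682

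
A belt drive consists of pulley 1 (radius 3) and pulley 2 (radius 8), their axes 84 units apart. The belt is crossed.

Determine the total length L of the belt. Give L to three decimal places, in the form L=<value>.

crossed belt: β = asin((r1+r2)/C) = asin(11/84) = 7.5246°
wrap1 = wrap2 = π + 2β = 195.0493°
tangent length = C·cosβ = 83.2766
L = (r1+r2)·wrap + 2·C·cosβ = 11·3.4043 + 2·83.2766 = 204.0001

L=204.000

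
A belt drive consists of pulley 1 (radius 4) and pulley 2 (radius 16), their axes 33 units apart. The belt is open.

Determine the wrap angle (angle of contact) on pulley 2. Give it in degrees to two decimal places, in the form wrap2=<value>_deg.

open belt: β = asin((r2−r1)/C) = asin(12/33) = 21.3237°
wrap1 = π − 2β = 137.3526°
wrap2 = π + 2β = 222.6474°

wrap2=222.65_deg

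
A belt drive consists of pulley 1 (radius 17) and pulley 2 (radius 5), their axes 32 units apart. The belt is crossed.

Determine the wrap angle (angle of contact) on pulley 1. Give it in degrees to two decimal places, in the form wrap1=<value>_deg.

wrap1=266.87_deg

crossed belt: β = asin((r1+r2)/C) = asin(22/32) = 43.4325°
wrap1 = wrap2 = π + 2β = 266.8651°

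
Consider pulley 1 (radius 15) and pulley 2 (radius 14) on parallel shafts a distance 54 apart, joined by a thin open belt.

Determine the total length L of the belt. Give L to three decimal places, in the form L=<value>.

open belt: β = asin((r2−r1)/C) = asin(-1/54) = -1.0611°
wrap1 = π − 2β = 182.1222°
wrap2 = π + 2β = 177.8778°
tangent length = C·cosβ = 53.9907
L = r1·wrap1 + r2·wrap2 + 2·C·cosβ = 15·3.1786 + 14·3.1046 + 2·53.9907 = 199.1247

L=199.125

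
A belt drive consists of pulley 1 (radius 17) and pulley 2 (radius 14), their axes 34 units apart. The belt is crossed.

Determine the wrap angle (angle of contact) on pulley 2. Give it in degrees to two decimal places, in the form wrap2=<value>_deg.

wrap2=311.50_deg

crossed belt: β = asin((r1+r2)/C) = asin(31/34) = 65.7504°
wrap1 = wrap2 = π + 2β = 311.5007°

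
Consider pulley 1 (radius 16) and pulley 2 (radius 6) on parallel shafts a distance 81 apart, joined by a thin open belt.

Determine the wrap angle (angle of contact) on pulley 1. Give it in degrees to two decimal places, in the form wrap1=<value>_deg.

open belt: β = asin((r2−r1)/C) = asin(-10/81) = -7.0916°
wrap1 = π − 2β = 194.1833°
wrap2 = π + 2β = 165.8167°

wrap1=194.18_deg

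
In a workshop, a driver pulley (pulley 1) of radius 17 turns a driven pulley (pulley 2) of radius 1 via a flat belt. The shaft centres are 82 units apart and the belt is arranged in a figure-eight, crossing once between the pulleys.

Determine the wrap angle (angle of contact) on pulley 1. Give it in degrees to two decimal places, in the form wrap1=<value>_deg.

crossed belt: β = asin((r1+r2)/C) = asin(18/82) = 12.6804°
wrap1 = wrap2 = π + 2β = 205.3608°

wrap1=205.36_deg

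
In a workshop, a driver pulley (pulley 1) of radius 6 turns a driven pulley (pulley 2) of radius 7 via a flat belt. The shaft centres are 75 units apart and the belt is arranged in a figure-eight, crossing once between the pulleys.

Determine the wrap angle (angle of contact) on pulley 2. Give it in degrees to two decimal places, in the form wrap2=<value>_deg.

crossed belt: β = asin((r1+r2)/C) = asin(13/75) = 9.9817°
wrap1 = wrap2 = π + 2β = 199.9634°

wrap2=199.96_deg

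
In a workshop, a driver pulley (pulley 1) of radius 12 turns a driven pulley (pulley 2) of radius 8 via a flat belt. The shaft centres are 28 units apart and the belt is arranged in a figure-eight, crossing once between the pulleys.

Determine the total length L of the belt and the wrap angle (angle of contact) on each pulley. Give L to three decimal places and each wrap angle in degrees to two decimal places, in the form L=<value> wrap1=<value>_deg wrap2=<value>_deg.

L=133.848 wrap1=271.17_deg wrap2=271.17_deg

crossed belt: β = asin((r1+r2)/C) = asin(20/28) = 45.5847°
wrap1 = wrap2 = π + 2β = 271.1694°
tangent length = C·cosβ = 19.5959
L = (r1+r2)·wrap + 2·C·cosβ = 20·4.7328 + 2·19.5959 = 133.8478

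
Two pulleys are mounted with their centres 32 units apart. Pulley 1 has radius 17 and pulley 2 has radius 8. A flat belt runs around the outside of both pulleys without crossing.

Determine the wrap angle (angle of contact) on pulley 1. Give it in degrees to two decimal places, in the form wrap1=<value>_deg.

wrap1=212.67_deg

open belt: β = asin((r2−r1)/C) = asin(-9/32) = -16.3348°
wrap1 = π − 2β = 212.6696°
wrap2 = π + 2β = 147.3304°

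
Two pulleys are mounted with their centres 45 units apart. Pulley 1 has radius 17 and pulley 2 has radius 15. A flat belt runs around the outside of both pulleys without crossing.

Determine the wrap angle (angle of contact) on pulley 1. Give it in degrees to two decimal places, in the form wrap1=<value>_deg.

wrap1=185.09_deg

open belt: β = asin((r2−r1)/C) = asin(-2/45) = -2.5473°
wrap1 = π − 2β = 185.0946°
wrap2 = π + 2β = 174.9054°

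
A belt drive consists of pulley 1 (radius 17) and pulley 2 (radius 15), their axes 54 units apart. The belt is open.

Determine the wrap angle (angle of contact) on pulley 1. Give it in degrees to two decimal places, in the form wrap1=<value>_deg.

open belt: β = asin((r2−r1)/C) = asin(-2/54) = -2.1226°
wrap1 = π − 2β = 184.2451°
wrap2 = π + 2β = 175.7549°

wrap1=184.25_deg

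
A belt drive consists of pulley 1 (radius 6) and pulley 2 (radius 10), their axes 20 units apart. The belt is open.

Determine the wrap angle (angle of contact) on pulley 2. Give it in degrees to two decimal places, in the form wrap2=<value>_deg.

wrap2=203.07_deg

open belt: β = asin((r2−r1)/C) = asin(4/20) = 11.5370°
wrap1 = π − 2β = 156.9261°
wrap2 = π + 2β = 203.0739°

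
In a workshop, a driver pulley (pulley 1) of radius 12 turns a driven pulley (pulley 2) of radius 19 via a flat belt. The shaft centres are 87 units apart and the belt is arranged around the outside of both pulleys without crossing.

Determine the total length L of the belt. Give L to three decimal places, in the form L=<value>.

open belt: β = asin((r2−r1)/C) = asin(7/87) = 4.6150°
wrap1 = π − 2β = 170.7700°
wrap2 = π + 2β = 189.2300°
tangent length = C·cosβ = 86.7179
L = r1·wrap1 + r2·wrap2 + 2·C·cosβ = 12·2.9805 + 19·3.3027 + 2·86.7179 = 271.9529

L=271.953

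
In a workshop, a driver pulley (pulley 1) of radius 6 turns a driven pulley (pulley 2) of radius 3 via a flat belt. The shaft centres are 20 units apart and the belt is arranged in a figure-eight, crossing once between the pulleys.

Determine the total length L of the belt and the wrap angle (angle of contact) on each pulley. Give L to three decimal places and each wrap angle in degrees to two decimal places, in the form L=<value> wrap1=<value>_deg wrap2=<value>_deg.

L=72.397 wrap1=233.49_deg wrap2=233.49_deg

crossed belt: β = asin((r1+r2)/C) = asin(9/20) = 26.7437°
wrap1 = wrap2 = π + 2β = 233.4874°
tangent length = C·cosβ = 17.8606
L = (r1+r2)·wrap + 2·C·cosβ = 9·4.0751 + 2·17.8606 = 72.3973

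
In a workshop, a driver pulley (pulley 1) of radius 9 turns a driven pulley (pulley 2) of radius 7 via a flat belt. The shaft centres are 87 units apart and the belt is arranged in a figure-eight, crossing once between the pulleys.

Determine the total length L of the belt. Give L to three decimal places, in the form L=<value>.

crossed belt: β = asin((r1+r2)/C) = asin(16/87) = 10.5975°
wrap1 = wrap2 = π + 2β = 201.1950°
tangent length = C·cosβ = 85.5161
L = (r1+r2)·wrap + 2·C·cosβ = 16·3.5115 + 2·85.5161 = 227.2164

L=227.216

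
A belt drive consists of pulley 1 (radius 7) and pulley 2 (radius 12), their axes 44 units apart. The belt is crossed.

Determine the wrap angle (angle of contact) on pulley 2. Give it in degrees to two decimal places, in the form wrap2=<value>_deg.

wrap2=231.17_deg

crossed belt: β = asin((r1+r2)/C) = asin(19/44) = 25.5830°
wrap1 = wrap2 = π + 2β = 231.1660°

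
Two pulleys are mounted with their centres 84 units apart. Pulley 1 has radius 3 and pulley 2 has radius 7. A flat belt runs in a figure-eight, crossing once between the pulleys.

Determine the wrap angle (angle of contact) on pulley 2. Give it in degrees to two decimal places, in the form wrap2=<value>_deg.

crossed belt: β = asin((r1+r2)/C) = asin(10/84) = 6.8371°
wrap1 = wrap2 = π + 2β = 193.6743°

wrap2=193.67_deg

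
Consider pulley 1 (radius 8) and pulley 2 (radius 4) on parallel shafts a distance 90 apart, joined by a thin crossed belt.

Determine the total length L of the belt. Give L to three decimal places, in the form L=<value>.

crossed belt: β = asin((r1+r2)/C) = asin(12/90) = 7.6623°
wrap1 = wrap2 = π + 2β = 195.3245°
tangent length = C·cosβ = 89.1964
L = (r1+r2)·wrap + 2·C·cosβ = 12·3.4091 + 2·89.1964 = 219.3015

L=219.301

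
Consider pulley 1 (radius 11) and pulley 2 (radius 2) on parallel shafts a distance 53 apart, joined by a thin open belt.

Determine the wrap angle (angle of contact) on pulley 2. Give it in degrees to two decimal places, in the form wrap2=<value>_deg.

wrap2=160.45_deg

open belt: β = asin((r2−r1)/C) = asin(-9/53) = -9.7768°
wrap1 = π − 2β = 199.5537°
wrap2 = π + 2β = 160.4463°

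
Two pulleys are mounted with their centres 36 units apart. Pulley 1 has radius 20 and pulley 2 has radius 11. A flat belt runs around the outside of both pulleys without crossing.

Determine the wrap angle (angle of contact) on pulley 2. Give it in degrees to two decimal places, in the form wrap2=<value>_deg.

wrap2=151.04_deg

open belt: β = asin((r2−r1)/C) = asin(-9/36) = -14.4775°
wrap1 = π − 2β = 208.9550°
wrap2 = π + 2β = 151.0450°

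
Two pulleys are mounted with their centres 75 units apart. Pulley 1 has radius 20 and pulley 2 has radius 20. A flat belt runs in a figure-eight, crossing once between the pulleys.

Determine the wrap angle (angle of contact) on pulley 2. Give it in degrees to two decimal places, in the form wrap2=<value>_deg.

crossed belt: β = asin((r1+r2)/C) = asin(40/75) = 32.2310°
wrap1 = wrap2 = π + 2β = 244.4619°

wrap2=244.46_deg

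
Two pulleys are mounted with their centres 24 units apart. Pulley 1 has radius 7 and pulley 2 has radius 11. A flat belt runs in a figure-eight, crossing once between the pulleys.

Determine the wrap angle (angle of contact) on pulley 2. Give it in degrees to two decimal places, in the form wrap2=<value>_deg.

wrap2=277.18_deg

crossed belt: β = asin((r1+r2)/C) = asin(18/24) = 48.5904°
wrap1 = wrap2 = π + 2β = 277.1808°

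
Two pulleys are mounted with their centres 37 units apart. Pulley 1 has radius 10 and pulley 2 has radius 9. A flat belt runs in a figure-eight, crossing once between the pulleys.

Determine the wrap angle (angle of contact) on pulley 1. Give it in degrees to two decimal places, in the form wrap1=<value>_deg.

wrap1=241.80_deg

crossed belt: β = asin((r1+r2)/C) = asin(19/37) = 30.8981°
wrap1 = wrap2 = π + 2β = 241.7963°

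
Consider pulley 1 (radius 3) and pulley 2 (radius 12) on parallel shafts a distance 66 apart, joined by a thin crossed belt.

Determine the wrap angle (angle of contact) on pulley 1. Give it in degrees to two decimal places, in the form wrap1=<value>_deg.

crossed belt: β = asin((r1+r2)/C) = asin(15/66) = 13.1366°
wrap1 = wrap2 = π + 2β = 206.2731°

wrap1=206.27_deg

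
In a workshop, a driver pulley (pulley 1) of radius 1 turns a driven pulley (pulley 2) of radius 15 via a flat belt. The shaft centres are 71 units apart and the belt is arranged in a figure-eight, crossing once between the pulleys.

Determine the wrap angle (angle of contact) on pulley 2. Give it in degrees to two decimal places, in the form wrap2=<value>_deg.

crossed belt: β = asin((r1+r2)/C) = asin(16/71) = 13.0236°
wrap1 = wrap2 = π + 2β = 206.0472°

wrap2=206.05_deg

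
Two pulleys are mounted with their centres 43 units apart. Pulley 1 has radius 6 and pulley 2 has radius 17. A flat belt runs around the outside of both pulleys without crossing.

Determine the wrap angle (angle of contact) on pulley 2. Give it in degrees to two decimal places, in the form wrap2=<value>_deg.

wrap2=209.64_deg

open belt: β = asin((r2−r1)/C) = asin(11/43) = 14.8218°
wrap1 = π − 2β = 150.3564°
wrap2 = π + 2β = 209.6436°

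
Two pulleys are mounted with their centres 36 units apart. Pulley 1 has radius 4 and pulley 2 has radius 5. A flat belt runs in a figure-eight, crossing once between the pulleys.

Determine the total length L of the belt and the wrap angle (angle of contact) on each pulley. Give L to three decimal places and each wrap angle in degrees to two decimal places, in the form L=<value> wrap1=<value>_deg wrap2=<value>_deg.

L=102.536 wrap1=208.96_deg wrap2=208.96_deg

crossed belt: β = asin((r1+r2)/C) = asin(9/36) = 14.4775°
wrap1 = wrap2 = π + 2β = 208.9550°
tangent length = C·cosβ = 34.8569
L = (r1+r2)·wrap + 2·C·cosβ = 9·3.6470 + 2·34.8569 = 102.5363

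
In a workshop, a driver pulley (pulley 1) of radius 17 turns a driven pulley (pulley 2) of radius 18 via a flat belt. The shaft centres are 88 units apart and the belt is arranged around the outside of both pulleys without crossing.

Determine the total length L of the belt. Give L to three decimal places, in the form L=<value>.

open belt: β = asin((r2−r1)/C) = asin(1/88) = 0.6511°
wrap1 = π − 2β = 178.6978°
wrap2 = π + 2β = 181.3022°
tangent length = C·cosβ = 87.9943
L = r1·wrap1 + r2·wrap2 + 2·C·cosβ = 17·3.1189 + 18·3.1643 + 2·87.9943 = 285.9671

L=285.967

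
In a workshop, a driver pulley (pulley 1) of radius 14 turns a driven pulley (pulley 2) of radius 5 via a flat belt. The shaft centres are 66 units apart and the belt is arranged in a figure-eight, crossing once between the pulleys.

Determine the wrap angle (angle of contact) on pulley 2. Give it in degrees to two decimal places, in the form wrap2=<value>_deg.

crossed belt: β = asin((r1+r2)/C) = asin(19/66) = 16.7310°
wrap1 = wrap2 = π + 2β = 213.4620°

wrap2=213.46_deg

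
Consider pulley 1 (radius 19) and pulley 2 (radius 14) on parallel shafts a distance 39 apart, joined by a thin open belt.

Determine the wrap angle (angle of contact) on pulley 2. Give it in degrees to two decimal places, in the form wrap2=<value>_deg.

open belt: β = asin((r2−r1)/C) = asin(-5/39) = -7.3659°
wrap1 = π − 2β = 194.7318°
wrap2 = π + 2β = 165.2682°

wrap2=165.27_deg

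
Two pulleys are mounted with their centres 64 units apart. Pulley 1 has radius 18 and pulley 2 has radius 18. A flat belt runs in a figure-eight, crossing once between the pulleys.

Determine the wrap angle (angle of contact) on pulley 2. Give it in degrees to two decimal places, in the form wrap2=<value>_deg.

wrap2=248.46_deg

crossed belt: β = asin((r1+r2)/C) = asin(36/64) = 34.2289°
wrap1 = wrap2 = π + 2β = 248.4577°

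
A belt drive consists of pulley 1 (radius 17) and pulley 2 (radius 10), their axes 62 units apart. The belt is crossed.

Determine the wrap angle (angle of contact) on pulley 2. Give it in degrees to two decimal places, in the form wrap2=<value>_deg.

wrap2=231.63_deg

crossed belt: β = asin((r1+r2)/C) = asin(27/62) = 25.8161°
wrap1 = wrap2 = π + 2β = 231.6322°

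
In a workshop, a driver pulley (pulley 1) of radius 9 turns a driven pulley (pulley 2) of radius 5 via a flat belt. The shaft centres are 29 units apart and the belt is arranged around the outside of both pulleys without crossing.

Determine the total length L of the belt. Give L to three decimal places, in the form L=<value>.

open belt: β = asin((r2−r1)/C) = asin(-4/29) = -7.9281°
wrap1 = π − 2β = 195.8563°
wrap2 = π + 2β = 164.1437°
tangent length = C·cosβ = 28.7228
L = r1·wrap1 + r2·wrap2 + 2·C·cosβ = 9·3.4183 + 5·2.8648 + 2·28.7228 = 102.5349

L=102.535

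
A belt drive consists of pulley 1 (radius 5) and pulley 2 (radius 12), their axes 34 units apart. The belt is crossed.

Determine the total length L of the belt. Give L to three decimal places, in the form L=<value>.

L=130.099

crossed belt: β = asin((r1+r2)/C) = asin(17/34) = 30.0000°
wrap1 = wrap2 = π + 2β = 240.0000°
tangent length = C·cosβ = 29.4449
L = (r1+r2)·wrap + 2·C·cosβ = 17·4.1888 + 2·29.4449 = 130.0992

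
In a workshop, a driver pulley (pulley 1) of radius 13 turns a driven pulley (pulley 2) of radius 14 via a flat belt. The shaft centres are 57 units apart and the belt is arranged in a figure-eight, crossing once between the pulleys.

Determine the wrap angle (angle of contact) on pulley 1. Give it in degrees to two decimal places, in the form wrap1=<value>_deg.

crossed belt: β = asin((r1+r2)/C) = asin(27/57) = 28.2737°
wrap1 = wrap2 = π + 2β = 236.5474°

wrap1=236.55_deg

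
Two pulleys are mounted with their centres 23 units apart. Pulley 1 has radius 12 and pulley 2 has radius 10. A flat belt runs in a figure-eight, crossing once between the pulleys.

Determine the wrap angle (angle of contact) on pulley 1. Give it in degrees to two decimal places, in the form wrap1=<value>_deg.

crossed belt: β = asin((r1+r2)/C) = asin(22/23) = 73.0426°
wrap1 = wrap2 = π + 2β = 326.0851°

wrap1=326.09_deg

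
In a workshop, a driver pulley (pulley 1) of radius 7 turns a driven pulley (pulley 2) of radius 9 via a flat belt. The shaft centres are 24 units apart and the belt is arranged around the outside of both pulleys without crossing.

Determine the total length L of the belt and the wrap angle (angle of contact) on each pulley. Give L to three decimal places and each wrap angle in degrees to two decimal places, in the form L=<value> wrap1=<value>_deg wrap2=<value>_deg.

open belt: β = asin((r2−r1)/C) = asin(2/24) = 4.7802°
wrap1 = π − 2β = 170.4396°
wrap2 = π + 2β = 189.5604°
tangent length = C·cosβ = 23.9165
L = r1·wrap1 + r2·wrap2 + 2·C·cosβ = 7·2.9747 + 9·3.3085 + 2·23.9165 = 98.4322

L=98.432 wrap1=170.44_deg wrap2=189.56_deg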